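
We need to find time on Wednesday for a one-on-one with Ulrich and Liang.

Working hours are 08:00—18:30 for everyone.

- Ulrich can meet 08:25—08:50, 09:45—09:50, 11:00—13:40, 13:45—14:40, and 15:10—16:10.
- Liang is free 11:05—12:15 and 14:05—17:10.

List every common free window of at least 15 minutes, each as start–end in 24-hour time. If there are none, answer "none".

11:05–12:15, 14:05–14:40, 15:10–16:10

Ulrich ∩ Liang: 11:05–12:15, 14:05–14:40, 15:10–16:10.
Windows ≥ 15 min: 11:05–12:15, 14:05–14:40, 15:10–16:10.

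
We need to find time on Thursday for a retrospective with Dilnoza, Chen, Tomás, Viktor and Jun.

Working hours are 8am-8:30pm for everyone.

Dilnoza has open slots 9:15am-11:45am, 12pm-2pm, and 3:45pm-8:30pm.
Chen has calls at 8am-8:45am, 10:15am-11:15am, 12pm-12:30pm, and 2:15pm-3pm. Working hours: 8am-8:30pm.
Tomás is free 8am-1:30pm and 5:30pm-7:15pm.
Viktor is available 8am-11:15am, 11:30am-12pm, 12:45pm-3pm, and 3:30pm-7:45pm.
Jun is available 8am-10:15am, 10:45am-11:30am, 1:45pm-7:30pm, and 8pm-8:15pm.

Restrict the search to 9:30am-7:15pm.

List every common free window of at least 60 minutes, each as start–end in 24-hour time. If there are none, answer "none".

17:30–19:15

Chen free within 08:00–20:30: 08:45–10:15, 11:15–12:00, 12:30–14:15, 15:00–20:30.
Dilnoza ∩ Chen: 09:15–10:15, 11:15–11:45, 12:30–14:00, 15:45–20:30.
Dilnoza ∩ Chen ∩ Tomás: 09:15–10:15, 11:15–11:45, 12:30–13:30, 17:30–19:15.
Dilnoza ∩ Chen ∩ Tomás ∩ Viktor: 09:15–10:15, 11:30–11:45, 12:45–13:30, 17:30–19:15.
Dilnoza ∩ Chen ∩ Tomás ∩ Viktor ∩ Jun: 09:15–10:15, 17:30–19:15.
Restricted to 09:30–19:15: 09:30–10:15, 17:30–19:15.
Windows ≥ 60 min: 17:30–19:15.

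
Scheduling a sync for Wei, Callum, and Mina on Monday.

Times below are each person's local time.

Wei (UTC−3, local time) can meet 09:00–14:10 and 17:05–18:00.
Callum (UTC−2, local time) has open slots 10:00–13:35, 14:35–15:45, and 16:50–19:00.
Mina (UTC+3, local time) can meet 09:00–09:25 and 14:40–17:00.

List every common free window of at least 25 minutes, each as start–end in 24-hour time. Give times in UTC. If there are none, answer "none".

12:00–14:00

Wei → UTC: 12:00–17:10, 20:05–21:00.
Callum → UTC: 12:00–15:35, 16:35–17:45, 18:50–21:00.
Mina → UTC: 06:00–06:25, 11:40–14:00.
Wei ∩ Callum: 12:00–15:35, 16:35–17:10, 20:05–21:00.
Wei ∩ Callum ∩ Mina: 12:00–14:00.
Windows ≥ 25 min: 12:00–14:00.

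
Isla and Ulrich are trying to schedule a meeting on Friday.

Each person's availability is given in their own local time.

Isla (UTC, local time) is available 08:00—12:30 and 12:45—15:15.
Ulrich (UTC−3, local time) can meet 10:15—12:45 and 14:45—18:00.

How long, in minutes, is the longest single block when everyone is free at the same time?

Isla → UTC: 08:00–12:30, 12:45–15:15.
Ulrich → UTC: 13:15–15:45, 17:45–21:00.
Isla ∩ Ulrich: 13:15–15:15.
Single common window of 120 minutes.

120 minutes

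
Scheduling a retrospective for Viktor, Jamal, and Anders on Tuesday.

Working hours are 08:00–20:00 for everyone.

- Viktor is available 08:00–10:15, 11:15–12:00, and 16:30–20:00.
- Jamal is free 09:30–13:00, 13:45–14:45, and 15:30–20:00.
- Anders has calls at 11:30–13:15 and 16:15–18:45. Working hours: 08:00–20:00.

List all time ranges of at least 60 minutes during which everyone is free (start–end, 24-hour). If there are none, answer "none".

Anders free within 08:00–20:00: 08:00–11:30, 13:15–16:15, 18:45–20:00.
Viktor ∩ Jamal: 09:30–10:15, 11:15–12:00, 16:30–20:00.
Viktor ∩ Jamal ∩ Anders: 09:30–10:15, 11:15–11:30, 18:45–20:00.
Windows ≥ 60 min: 18:45–20:00.

18:45–20:00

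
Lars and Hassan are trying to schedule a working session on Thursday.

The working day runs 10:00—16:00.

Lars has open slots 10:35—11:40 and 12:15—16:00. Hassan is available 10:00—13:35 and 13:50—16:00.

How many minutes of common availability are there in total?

275 minutes

Lars ∩ Hassan: 10:35–11:40, 12:15–13:35, 13:50–16:00.
Total common minutes: 65 + 80 + 130 = 275.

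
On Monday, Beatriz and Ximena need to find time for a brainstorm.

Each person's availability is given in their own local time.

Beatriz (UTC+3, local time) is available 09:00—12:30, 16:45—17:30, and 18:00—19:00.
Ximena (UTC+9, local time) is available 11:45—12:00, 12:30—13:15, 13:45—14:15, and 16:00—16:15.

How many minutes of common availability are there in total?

Beatriz → UTC: 06:00–09:30, 13:45–14:30, 15:00–16:00.
Ximena → UTC: 02:45–03:00, 03:30–04:15, 04:45–05:15, 07:00–07:15.
Beatriz ∩ Ximena: 07:00–07:15.
Total common minutes: 15.

15 minutes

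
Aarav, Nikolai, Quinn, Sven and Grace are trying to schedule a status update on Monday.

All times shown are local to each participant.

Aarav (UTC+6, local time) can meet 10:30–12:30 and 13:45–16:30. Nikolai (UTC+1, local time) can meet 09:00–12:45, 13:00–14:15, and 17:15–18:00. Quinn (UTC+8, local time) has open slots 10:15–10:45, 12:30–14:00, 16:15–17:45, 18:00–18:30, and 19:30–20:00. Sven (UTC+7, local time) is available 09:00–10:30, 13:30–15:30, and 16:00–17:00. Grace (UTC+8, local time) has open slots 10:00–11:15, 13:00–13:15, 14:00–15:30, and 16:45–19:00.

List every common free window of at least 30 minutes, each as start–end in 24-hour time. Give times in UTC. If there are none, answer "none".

09:00–09:45

Aarav → UTC: 04:30–06:30, 07:45–10:30.
Nikolai → UTC: 08:00–11:45, 12:00–13:15, 16:15–17:00.
Quinn → UTC: 02:15–02:45, 04:30–06:00, 08:15–09:45, 10:00–10:30, 11:30–12:00.
Sven → UTC: 02:00–03:30, 06:30–08:30, 09:00–10:00.
Grace → UTC: 02:00–03:15, 05:00–05:15, 06:00–07:30, 08:45–11:00.
Aarav ∩ Nikolai: 08:00–10:30.
Aarav ∩ Nikolai ∩ Quinn: 08:15–09:45, 10:00–10:30.
Aarav ∩ Nikolai ∩ Quinn ∩ Sven: 08:15–08:30, 09:00–09:45.
Aarav ∩ Nikolai ∩ Quinn ∩ Sven ∩ Grace: 09:00–09:45.
Windows ≥ 30 min: 09:00–09:45.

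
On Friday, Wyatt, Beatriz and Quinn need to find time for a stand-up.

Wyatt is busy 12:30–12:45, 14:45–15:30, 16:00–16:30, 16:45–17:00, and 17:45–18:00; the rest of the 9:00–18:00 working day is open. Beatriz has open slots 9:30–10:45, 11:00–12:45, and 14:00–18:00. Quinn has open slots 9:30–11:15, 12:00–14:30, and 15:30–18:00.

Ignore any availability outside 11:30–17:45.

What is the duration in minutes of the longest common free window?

Wyatt free within 09:00–18:00: 09:00–12:30, 12:45–14:45, 15:30–16:00, 16:30–16:45, 17:00–17:45.
Wyatt ∩ Beatriz: 09:30–10:45, 11:00–12:30, 14:00–14:45, 15:30–16:00, 16:30–16:45, 17:00–17:45.
Wyatt ∩ Beatriz ∩ Quinn: 09:30–10:45, 11:00–11:15, 12:00–12:30, 14:00–14:30, 15:30–16:00, 16:30–16:45, 17:00–17:45.
Restricted to 11:30–17:45: 12:00–12:30, 14:00–14:30, 15:30–16:00, 16:30–16:45, 17:00–17:45.
Common window lengths: 30, 30, 30, 15, 45 min; longest is 45.

45 minutes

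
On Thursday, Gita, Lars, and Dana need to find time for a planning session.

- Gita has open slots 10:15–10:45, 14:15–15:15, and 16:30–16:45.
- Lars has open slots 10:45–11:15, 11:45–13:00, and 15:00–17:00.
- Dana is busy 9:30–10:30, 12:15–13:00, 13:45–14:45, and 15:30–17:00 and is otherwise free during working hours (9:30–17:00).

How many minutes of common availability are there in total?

15 minutes

Dana free within 09:30–17:00: 10:30–12:15, 13:00–13:45, 14:45–15:30.
Gita ∩ Lars: 15:00–15:15, 16:30–16:45.
Gita ∩ Lars ∩ Dana: 15:00–15:15.
Total common minutes: 15.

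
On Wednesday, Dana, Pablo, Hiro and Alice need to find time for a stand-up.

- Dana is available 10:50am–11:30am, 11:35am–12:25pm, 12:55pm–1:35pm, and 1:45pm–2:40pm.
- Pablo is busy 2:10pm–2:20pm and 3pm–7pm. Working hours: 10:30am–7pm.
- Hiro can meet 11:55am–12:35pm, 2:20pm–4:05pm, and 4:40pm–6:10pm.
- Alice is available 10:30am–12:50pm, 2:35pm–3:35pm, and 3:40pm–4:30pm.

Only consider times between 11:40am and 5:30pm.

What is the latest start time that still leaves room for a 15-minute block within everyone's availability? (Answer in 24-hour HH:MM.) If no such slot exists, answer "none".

12:10

Pablo free within 10:30–19:00: 10:30–14:10, 14:20–15:00.
Dana ∩ Pablo: 10:50–11:30, 11:35–12:25, 12:55–13:35, 13:45–14:10, 14:20–14:40.
Dana ∩ Pablo ∩ Hiro: 11:55–12:25, 14:20–14:40.
Dana ∩ Pablo ∩ Hiro ∩ Alice: 11:55–12:25, 14:35–14:40.
Restricted to 11:40–17:30: 11:55–12:25, 14:35–14:40.
Windows ≥ 15 min: 11:55–12:25.
Latest start in the last window 11:55–12:25 is 12:25 − 15 min = 12:10.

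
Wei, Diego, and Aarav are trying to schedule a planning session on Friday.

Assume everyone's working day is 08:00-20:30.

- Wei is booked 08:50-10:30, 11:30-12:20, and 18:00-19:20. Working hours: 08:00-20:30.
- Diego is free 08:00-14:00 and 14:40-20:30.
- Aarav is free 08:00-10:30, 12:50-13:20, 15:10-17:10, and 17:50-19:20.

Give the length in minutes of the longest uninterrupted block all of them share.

Wei free within 08:00–20:30: 08:00–08:50, 10:30–11:30, 12:20–18:00, 19:20–20:30.
Wei ∩ Diego: 08:00–08:50, 10:30–11:30, 12:20–14:00, 14:40–18:00, 19:20–20:30.
Wei ∩ Diego ∩ Aarav: 08:00–08:50, 12:50–13:20, 15:10–17:10, 17:50–18:00.
Common window lengths: 50, 30, 120, 10 min; longest is 120.

120 minutes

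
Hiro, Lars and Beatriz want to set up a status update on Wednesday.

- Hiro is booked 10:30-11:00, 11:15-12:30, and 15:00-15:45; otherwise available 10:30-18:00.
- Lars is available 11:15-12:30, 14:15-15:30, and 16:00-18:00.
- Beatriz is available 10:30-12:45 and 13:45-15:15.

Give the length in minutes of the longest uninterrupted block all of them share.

Hiro free within 10:30–18:00: 11:00–11:15, 12:30–15:00, 15:45–18:00.
Hiro ∩ Lars: 14:15–15:00, 16:00–18:00.
Hiro ∩ Lars ∩ Beatriz: 14:15–15:00.
Single common window of 45 minutes.

45 minutes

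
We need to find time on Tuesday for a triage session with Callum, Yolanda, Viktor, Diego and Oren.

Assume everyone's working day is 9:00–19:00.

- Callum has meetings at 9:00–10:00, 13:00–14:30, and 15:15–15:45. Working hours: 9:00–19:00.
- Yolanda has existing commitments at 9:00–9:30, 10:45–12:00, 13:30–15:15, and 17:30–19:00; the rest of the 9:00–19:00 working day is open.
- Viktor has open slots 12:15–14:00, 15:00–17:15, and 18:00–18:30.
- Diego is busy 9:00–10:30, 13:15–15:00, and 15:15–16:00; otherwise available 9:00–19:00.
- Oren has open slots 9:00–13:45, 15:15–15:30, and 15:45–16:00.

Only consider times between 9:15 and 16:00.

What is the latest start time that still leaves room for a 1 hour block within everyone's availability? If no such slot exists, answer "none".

none

Callum free within 09:00–19:00: 10:00–13:00, 14:30–15:15, 15:45–19:00.
Yolanda free within 09:00–19:00: 09:30–10:45, 12:00–13:30, 15:15–17:30.
Diego free within 09:00–19:00: 10:30–13:15, 15:00–15:15, 16:00–19:00.
Callum ∩ Yolanda: 10:00–10:45, 12:00–13:00, 15:45–17:30.
Callum ∩ Yolanda ∩ Viktor: 12:15–13:00, 15:45–17:15.
Callum ∩ Yolanda ∩ Viktor ∩ Diego: 12:15–13:00, 16:00–17:15.
Callum ∩ Yolanda ∩ Viktor ∩ Diego ∩ Oren: 12:15–13:00.
Restricted to 09:15–16:00: 12:15–13:00.
Windows ≥ 60 min: (none).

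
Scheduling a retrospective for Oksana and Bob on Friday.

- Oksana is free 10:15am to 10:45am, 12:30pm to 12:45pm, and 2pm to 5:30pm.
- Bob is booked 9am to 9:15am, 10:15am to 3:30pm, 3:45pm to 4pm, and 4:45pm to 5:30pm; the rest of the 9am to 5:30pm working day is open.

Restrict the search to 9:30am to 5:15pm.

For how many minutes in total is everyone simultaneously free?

Bob free within 09:00–17:30: 09:15–10:15, 15:30–15:45, 16:00–16:45.
Oksana ∩ Bob: 15:30–15:45, 16:00–16:45.
Restricted to 09:30–17:15: 15:30–15:45, 16:00–16:45.
Total common minutes: 15 + 45 = 60.

60 minutes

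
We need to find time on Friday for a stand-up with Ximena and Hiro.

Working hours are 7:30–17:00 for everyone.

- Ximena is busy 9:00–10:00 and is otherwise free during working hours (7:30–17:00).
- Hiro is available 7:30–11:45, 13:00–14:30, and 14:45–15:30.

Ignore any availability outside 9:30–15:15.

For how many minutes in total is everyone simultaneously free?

Ximena free within 07:30–17:00: 07:30–09:00, 10:00–17:00.
Ximena ∩ Hiro: 07:30–09:00, 10:00–11:45, 13:00–14:30, 14:45–15:30.
Restricted to 09:30–15:15: 10:00–11:45, 13:00–14:30, 14:45–15:15.
Total common minutes: 105 + 90 + 30 = 225.

225 minutes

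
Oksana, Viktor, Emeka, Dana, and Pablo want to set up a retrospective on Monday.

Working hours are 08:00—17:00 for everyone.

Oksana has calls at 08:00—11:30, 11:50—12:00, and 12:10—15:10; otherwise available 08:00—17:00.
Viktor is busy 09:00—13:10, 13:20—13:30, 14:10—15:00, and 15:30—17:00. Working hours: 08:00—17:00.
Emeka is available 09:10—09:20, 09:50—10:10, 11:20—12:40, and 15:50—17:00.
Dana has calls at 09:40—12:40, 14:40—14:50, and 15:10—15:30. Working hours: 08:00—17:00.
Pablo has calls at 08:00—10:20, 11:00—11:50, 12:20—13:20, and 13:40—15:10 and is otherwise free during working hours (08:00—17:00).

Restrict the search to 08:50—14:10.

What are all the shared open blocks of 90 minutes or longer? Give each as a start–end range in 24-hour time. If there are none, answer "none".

none

Oksana free within 08:00–17:00: 11:30–11:50, 12:00–12:10, 15:10–17:00.
Viktor free within 08:00–17:00: 08:00–09:00, 13:10–13:20, 13:30–14:10, 15:00–15:30.
Dana free within 08:00–17:00: 08:00–09:40, 12:40–14:40, 14:50–15:10, 15:30–17:00.
Pablo free within 08:00–17:00: 10:20–11:00, 11:50–12:20, 13:20–13:40, 15:10–17:00.
Oksana ∩ Viktor: 15:10–15:30.
Oksana ∩ Viktor ∩ Emeka: (none).
Oksana ∩ Viktor ∩ Emeka ∩ Dana: (none).
Oksana ∩ Viktor ∩ Emeka ∩ Dana ∩ Pablo: (none).
Restricted to 08:50–14:10: (none).
Windows ≥ 90 min: (none).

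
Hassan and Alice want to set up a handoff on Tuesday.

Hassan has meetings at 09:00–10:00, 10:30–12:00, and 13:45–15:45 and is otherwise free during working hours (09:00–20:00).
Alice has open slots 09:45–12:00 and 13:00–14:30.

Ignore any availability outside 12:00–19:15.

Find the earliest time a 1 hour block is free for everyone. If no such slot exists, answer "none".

none

Hassan free within 09:00–20:00: 10:00–10:30, 12:00–13:45, 15:45–20:00.
Hassan ∩ Alice: 10:00–10:30, 13:00–13:45.
Restricted to 12:00–19:15: 13:00–13:45.
Windows ≥ 60 min: (none).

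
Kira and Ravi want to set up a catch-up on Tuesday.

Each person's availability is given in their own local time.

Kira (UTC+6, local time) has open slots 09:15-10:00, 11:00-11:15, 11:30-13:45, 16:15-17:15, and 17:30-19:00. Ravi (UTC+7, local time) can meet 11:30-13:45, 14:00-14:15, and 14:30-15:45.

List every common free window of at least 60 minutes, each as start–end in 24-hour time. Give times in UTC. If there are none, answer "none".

Kira → UTC: 03:15–04:00, 05:00–05:15, 05:30–07:45, 10:15–11:15, 11:30–13:00.
Ravi → UTC: 04:30–06:45, 07:00–07:15, 07:30–08:45.
Kira ∩ Ravi: 05:00–05:15, 05:30–06:45, 07:00–07:15, 07:30–07:45.
Windows ≥ 60 min: 05:30–06:45.

05:30–06:45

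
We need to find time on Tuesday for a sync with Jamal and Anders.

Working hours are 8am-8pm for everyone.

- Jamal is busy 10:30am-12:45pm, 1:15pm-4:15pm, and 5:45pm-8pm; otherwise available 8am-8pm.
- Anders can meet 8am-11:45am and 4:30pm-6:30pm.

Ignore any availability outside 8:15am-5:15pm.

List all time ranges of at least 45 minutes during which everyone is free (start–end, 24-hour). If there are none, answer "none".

08:15–10:30, 16:30–17:15

Jamal free within 08:00–20:00: 08:00–10:30, 12:45–13:15, 16:15–17:45.
Jamal ∩ Anders: 08:00–10:30, 16:30–17:45.
Restricted to 08:15–17:15: 08:15–10:30, 16:30–17:15.
Windows ≥ 45 min: 08:15–10:30, 16:30–17:15.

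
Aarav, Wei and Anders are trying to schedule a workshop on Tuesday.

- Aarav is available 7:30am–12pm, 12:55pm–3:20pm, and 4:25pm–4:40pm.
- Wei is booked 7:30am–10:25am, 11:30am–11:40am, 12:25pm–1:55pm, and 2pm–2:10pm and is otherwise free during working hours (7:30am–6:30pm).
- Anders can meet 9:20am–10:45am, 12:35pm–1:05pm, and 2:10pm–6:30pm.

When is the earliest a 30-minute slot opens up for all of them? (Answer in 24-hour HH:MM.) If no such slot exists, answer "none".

14:10

Wei free within 07:30–18:30: 10:25–11:30, 11:40–12:25, 13:55–14:00, 14:10–18:30.
Aarav ∩ Wei: 10:25–11:30, 11:40–12:00, 13:55–14:00, 14:10–15:20, 16:25–16:40.
Aarav ∩ Wei ∩ Anders: 10:25–10:45, 14:10–15:20, 16:25–16:40.
Windows ≥ 30 min: 14:10–15:20.
Earliest such window starts at 14:10.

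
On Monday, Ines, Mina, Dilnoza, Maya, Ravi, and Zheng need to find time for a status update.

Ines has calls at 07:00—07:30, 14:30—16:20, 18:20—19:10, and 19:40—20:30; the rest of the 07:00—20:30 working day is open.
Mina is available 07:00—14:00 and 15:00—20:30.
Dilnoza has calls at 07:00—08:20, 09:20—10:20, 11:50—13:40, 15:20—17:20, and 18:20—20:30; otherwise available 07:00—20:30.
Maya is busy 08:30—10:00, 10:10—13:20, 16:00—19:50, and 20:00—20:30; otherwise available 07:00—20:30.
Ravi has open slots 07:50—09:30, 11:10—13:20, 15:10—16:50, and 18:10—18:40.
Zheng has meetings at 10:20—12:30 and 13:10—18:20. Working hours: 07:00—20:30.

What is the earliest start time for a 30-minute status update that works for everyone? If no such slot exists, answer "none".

none

Ines free within 07:00–20:30: 07:30–14:30, 16:20–18:20, 19:10–19:40.
Dilnoza free within 07:00–20:30: 08:20–09:20, 10:20–11:50, 13:40–15:20, 17:20–18:20.
Maya free within 07:00–20:30: 07:00–08:30, 10:00–10:10, 13:20–16:00, 19:50–20:00.
Zheng free within 07:00–20:30: 07:00–10:20, 12:30–13:10, 18:20–20:30.
Ines ∩ Mina: 07:30–14:00, 16:20–18:20, 19:10–19:40.
Ines ∩ Mina ∩ Dilnoza: 08:20–09:20, 10:20–11:50, 13:40–14:00, 17:20–18:20.
Ines ∩ Mina ∩ Dilnoza ∩ Maya: 08:20–08:30, 13:40–14:00.
Ines ∩ Mina ∩ Dilnoza ∩ Maya ∩ Ravi: 08:20–08:30.
Ines ∩ Mina ∩ Dilnoza ∩ Maya ∩ Ravi ∩ Zheng: 08:20–08:30.
Windows ≥ 30 min: (none).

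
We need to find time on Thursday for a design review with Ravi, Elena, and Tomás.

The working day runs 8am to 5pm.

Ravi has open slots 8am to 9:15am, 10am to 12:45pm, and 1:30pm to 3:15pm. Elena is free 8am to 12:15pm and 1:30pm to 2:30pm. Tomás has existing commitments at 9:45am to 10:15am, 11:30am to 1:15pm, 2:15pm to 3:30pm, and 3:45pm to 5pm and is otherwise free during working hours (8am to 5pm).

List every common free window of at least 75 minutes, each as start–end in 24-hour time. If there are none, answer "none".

08:00–09:15, 10:15–11:30

Tomás free within 08:00–17:00: 08:00–09:45, 10:15–11:30, 13:15–14:15, 15:30–15:45.
Ravi ∩ Elena: 08:00–09:15, 10:00–12:15, 13:30–14:30.
Ravi ∩ Elena ∩ Tomás: 08:00–09:15, 10:15–11:30, 13:30–14:15.
Windows ≥ 75 min: 08:00–09:15, 10:15–11:30.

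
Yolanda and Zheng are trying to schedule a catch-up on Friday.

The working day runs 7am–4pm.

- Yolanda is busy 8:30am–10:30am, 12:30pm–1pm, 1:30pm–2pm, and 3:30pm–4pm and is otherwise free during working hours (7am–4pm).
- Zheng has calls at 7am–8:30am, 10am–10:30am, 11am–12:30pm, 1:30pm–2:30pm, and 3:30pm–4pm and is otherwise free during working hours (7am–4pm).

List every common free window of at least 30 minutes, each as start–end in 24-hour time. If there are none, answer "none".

Yolanda free within 07:00–16:00: 07:00–08:30, 10:30–12:30, 13:00–13:30, 14:00–15:30.
Zheng free within 07:00–16:00: 08:30–10:00, 10:30–11:00, 12:30–13:30, 14:30–15:30.
Yolanda ∩ Zheng: 10:30–11:00, 13:00–13:30, 14:30–15:30.
Windows ≥ 30 min: 10:30–11:00, 13:00–13:30, 14:30–15:30.

10:30–11:00, 13:00–13:30, 14:30–15:30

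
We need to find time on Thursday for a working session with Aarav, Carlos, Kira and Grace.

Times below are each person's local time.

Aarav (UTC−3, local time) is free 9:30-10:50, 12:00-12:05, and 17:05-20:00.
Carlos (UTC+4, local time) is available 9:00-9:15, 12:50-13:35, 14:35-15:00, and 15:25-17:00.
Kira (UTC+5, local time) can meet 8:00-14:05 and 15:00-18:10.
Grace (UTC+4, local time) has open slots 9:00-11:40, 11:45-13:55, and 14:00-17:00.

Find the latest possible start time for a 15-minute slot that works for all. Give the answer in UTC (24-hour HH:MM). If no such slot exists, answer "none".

12:45

Aarav → UTC: 12:30–13:50, 15:00–15:05, 20:05–23:00.
Carlos → UTC: 05:00–05:15, 08:50–09:35, 10:35–11:00, 11:25–13:00.
Kira → UTC: 03:00–09:05, 10:00–13:10.
Grace → UTC: 05:00–07:40, 07:45–09:55, 10:00–13:00.
Aarav ∩ Carlos: 12:30–13:00.
Aarav ∩ Carlos ∩ Kira: 12:30–13:00.
Aarav ∩ Carlos ∩ Kira ∩ Grace: 12:30–13:00.
Windows ≥ 15 min: 12:30–13:00.
Latest start in the last window 12:30–13:00 is 13:00 − 15 min = 12:45.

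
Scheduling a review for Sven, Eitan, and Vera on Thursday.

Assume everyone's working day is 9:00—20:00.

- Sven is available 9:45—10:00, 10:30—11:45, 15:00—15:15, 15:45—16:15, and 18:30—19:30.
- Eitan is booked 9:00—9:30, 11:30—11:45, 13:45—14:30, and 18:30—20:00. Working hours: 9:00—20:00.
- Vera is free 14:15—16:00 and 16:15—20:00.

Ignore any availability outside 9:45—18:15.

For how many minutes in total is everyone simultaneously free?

30 minutes

Eitan free within 09:00–20:00: 09:30–11:30, 11:45–13:45, 14:30–18:30.
Sven ∩ Eitan: 09:45–10:00, 10:30–11:30, 15:00–15:15, 15:45–16:15.
Sven ∩ Eitan ∩ Vera: 15:00–15:15, 15:45–16:00.
Restricted to 09:45–18:15: 15:00–15:15, 15:45–16:00.
Total common minutes: 15 + 15 = 30.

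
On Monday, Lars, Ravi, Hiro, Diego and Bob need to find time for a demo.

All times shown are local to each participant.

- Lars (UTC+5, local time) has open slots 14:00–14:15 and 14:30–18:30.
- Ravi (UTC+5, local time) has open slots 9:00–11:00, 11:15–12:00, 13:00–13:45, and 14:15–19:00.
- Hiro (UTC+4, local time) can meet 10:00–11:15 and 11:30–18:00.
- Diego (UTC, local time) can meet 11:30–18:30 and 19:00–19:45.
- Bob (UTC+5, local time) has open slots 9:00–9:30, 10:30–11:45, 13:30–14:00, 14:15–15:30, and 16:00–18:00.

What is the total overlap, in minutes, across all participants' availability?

90 minutes

Lars → UTC: 09:00–09:15, 09:30–13:30.
Ravi → UTC: 04:00–06:00, 06:15–07:00, 08:00–08:45, 09:15–14:00.
Hiro → UTC: 06:00–07:15, 07:30–14:00.
Diego → UTC: 11:30–18:30, 19:00–19:45.
Bob → UTC: 04:00–04:30, 05:30–06:45, 08:30–09:00, 09:15–10:30, 11:00–13:00.
Lars ∩ Ravi: 09:30–13:30.
Lars ∩ Ravi ∩ Hiro: 09:30–13:30.
Lars ∩ Ravi ∩ Hiro ∩ Diego: 11:30–13:30.
Lars ∩ Ravi ∩ Hiro ∩ Diego ∩ Bob: 11:30–13:00.
Total common minutes: 90.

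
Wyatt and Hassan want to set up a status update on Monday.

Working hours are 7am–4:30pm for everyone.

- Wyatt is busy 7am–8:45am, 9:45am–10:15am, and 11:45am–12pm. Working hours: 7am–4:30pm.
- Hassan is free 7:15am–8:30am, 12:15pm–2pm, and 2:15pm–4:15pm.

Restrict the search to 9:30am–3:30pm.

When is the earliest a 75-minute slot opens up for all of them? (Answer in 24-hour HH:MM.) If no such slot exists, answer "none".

Wyatt free within 07:00–16:30: 08:45–09:45, 10:15–11:45, 12:00–16:30.
Wyatt ∩ Hassan: 12:15–14:00, 14:15–16:15.
Restricted to 09:30–15:30: 12:15–14:00, 14:15–15:30.
Windows ≥ 75 min: 12:15–14:00, 14:15–15:30.
Earliest such window starts at 12:15.

12:15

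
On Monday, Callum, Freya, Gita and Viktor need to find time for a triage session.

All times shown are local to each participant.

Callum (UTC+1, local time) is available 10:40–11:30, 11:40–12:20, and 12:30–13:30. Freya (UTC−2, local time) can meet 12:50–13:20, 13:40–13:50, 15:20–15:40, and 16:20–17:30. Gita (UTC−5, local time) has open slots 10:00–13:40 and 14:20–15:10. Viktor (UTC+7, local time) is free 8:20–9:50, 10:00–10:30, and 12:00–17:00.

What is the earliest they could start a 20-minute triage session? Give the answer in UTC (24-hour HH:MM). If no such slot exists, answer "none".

none

Callum → UTC: 09:40–10:30, 10:40–11:20, 11:30–12:30.
Freya → UTC: 14:50–15:20, 15:40–15:50, 17:20–17:40, 18:20–19:30.
Gita → UTC: 15:00–18:40, 19:20–20:10.
Viktor → UTC: 01:20–02:50, 03:00–03:30, 05:00–10:00.
Callum ∩ Freya: (none).
Callum ∩ Freya ∩ Gita: (none).
Callum ∩ Freya ∩ Gita ∩ Viktor: (none).
Windows ≥ 20 min: (none).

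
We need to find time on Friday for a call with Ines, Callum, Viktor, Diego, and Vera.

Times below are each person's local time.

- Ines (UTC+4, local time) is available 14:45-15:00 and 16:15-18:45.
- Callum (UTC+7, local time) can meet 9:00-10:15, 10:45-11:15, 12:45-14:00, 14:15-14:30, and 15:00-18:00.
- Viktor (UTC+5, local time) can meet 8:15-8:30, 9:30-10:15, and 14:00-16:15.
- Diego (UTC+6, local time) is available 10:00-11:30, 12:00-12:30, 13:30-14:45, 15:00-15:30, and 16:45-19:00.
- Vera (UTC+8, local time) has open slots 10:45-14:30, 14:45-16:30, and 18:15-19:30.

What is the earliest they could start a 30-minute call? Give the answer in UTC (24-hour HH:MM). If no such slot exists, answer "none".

Ines → UTC: 10:45–11:00, 12:15–14:45.
Callum → UTC: 02:00–03:15, 03:45–04:15, 05:45–07:00, 07:15–07:30, 08:00–11:00.
Viktor → UTC: 03:15–03:30, 04:30–05:15, 09:00–11:15.
Diego → UTC: 04:00–05:30, 06:00–06:30, 07:30–08:45, 09:00–09:30, 10:45–13:00.
Vera → UTC: 02:45–06:30, 06:45–08:30, 10:15–11:30.
Ines ∩ Callum: 10:45–11:00.
Ines ∩ Callum ∩ Viktor: 10:45–11:00.
Ines ∩ Callum ∩ Viktor ∩ Diego: 10:45–11:00.
Ines ∩ Callum ∩ Viktor ∩ Diego ∩ Vera: 10:45–11:00.
Windows ≥ 30 min: (none).

none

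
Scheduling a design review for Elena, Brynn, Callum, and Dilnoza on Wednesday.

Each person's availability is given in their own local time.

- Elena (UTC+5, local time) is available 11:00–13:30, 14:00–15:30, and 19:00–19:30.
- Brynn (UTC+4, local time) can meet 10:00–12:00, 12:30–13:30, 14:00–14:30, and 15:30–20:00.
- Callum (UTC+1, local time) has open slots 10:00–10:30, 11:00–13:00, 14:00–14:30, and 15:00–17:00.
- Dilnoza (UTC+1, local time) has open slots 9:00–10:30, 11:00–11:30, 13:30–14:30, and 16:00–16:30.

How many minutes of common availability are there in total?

Elena → UTC: 06:00–08:30, 09:00–10:30, 14:00–14:30.
Brynn → UTC: 06:00–08:00, 08:30–09:30, 10:00–10:30, 11:30–16:00.
Callum → UTC: 09:00–09:30, 10:00–12:00, 13:00–13:30, 14:00–16:00.
Dilnoza → UTC: 08:00–09:30, 10:00–10:30, 12:30–13:30, 15:00–15:30.
Elena ∩ Brynn: 06:00–08:00, 09:00–09:30, 10:00–10:30, 14:00–14:30.
Elena ∩ Brynn ∩ Callum: 09:00–09:30, 10:00–10:30, 14:00–14:30.
Elena ∩ Brynn ∩ Callum ∩ Dilnoza: 09:00–09:30, 10:00–10:30.
Total common minutes: 30 + 30 = 60.

60 minutes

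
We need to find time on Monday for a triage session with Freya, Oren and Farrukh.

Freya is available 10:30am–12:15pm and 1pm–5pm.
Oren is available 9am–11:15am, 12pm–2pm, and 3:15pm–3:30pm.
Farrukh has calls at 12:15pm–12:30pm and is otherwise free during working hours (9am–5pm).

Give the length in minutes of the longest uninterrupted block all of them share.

Farrukh free within 09:00–17:00: 09:00–12:15, 12:30–17:00.
Freya ∩ Oren: 10:30–11:15, 12:00–12:15, 13:00–14:00, 15:15–15:30.
Freya ∩ Oren ∩ Farrukh: 10:30–11:15, 12:00–12:15, 13:00–14:00, 15:15–15:30.
Common window lengths: 45, 15, 60, 15 min; longest is 60.

60 minutes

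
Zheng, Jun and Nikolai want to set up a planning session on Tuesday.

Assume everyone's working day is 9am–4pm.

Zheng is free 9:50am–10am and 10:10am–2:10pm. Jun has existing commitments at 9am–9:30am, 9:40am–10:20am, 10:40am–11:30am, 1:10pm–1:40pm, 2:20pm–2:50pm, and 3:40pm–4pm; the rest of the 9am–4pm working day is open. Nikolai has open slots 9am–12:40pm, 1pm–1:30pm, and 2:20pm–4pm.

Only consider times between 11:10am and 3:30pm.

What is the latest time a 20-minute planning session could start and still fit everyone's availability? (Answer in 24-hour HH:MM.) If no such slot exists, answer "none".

12:20

Jun free within 09:00–16:00: 09:30–09:40, 10:20–10:40, 11:30–13:10, 13:40–14:20, 14:50–15:40.
Zheng ∩ Jun: 10:20–10:40, 11:30–13:10, 13:40–14:10.
Zheng ∩ Jun ∩ Nikolai: 10:20–10:40, 11:30–12:40, 13:00–13:10.
Restricted to 11:10–15:30: 11:30–12:40, 13:00–13:10.
Windows ≥ 20 min: 11:30–12:40.
Latest start in the last window 11:30–12:40 is 12:40 − 20 min = 12:20.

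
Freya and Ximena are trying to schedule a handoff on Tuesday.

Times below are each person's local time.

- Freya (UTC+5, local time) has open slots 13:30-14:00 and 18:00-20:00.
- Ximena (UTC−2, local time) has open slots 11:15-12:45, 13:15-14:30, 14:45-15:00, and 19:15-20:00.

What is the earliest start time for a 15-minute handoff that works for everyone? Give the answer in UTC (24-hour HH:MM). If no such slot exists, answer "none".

Freya → UTC: 08:30–09:00, 13:00–15:00.
Ximena → UTC: 13:15–14:45, 15:15–16:30, 16:45–17:00, 21:15–22:00.
Freya ∩ Ximena: 13:15–14:45.
Windows ≥ 15 min: 13:15–14:45.
Earliest such window starts at 13:15.

13:15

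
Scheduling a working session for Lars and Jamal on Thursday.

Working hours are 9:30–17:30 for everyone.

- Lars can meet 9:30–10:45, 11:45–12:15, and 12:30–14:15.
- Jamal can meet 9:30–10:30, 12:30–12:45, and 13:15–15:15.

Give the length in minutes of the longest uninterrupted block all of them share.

60 minutes

Lars ∩ Jamal: 09:30–10:30, 12:30–12:45, 13:15–14:15.
Common window lengths: 60, 15, 60 min; longest is 60.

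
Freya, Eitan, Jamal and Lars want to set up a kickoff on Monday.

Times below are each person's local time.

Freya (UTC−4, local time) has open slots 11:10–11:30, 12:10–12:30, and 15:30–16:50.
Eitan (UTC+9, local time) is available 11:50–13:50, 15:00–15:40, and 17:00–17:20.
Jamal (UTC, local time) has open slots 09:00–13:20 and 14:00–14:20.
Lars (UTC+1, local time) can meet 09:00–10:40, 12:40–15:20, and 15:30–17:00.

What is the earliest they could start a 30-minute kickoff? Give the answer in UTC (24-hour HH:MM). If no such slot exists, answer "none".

none

Freya → UTC: 15:10–15:30, 16:10–16:30, 19:30–20:50.
Eitan → UTC: 02:50–04:50, 06:00–06:40, 08:00–08:20.
Jamal → UTC: 09:00–13:20, 14:00–14:20.
Lars → UTC: 08:00–09:40, 11:40–14:20, 14:30–16:00.
Freya ∩ Eitan: (none).
Freya ∩ Eitan ∩ Jamal: (none).
Freya ∩ Eitan ∩ Jamal ∩ Lars: (none).
Windows ≥ 30 min: (none).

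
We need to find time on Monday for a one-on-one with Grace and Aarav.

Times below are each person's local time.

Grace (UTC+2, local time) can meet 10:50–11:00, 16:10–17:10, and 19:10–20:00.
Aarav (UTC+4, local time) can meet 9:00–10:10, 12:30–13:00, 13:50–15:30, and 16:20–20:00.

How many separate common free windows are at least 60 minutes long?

1

Grace → UTC: 08:50–09:00, 14:10–15:10, 17:10–18:00.
Aarav → UTC: 05:00–06:10, 08:30–09:00, 09:50–11:30, 12:20–16:00.
Grace ∩ Aarav: 08:50–09:00, 14:10–15:10.
Windows ≥ 60 min: 14:10–15:10.
That's 1 window.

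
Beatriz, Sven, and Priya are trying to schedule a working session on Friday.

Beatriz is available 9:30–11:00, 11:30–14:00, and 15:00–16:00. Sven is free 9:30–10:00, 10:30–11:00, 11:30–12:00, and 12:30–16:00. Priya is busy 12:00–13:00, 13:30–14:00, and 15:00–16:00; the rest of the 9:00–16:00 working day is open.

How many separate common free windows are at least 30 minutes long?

4

Priya free within 09:00–16:00: 09:00–12:00, 13:00–13:30, 14:00–15:00.
Beatriz ∩ Sven: 09:30–10:00, 10:30–11:00, 11:30–12:00, 12:30–14:00, 15:00–16:00.
Beatriz ∩ Sven ∩ Priya: 09:30–10:00, 10:30–11:00, 11:30–12:00, 13:00–13:30.
Windows ≥ 30 min: 09:30–10:00, 10:30–11:00, 11:30–12:00, 13:00–13:30.
That's 4 windows.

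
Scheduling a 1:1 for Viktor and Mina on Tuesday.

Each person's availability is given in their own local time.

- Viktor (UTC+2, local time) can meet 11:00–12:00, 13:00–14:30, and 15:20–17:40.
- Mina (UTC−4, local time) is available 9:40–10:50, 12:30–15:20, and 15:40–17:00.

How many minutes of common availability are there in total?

70 minutes

Viktor → UTC: 09:00–10:00, 11:00–12:30, 13:20–15:40.
Mina → UTC: 13:40–14:50, 16:30–19:20, 19:40–21:00.
Viktor ∩ Mina: 13:40–14:50.
Total common minutes: 70.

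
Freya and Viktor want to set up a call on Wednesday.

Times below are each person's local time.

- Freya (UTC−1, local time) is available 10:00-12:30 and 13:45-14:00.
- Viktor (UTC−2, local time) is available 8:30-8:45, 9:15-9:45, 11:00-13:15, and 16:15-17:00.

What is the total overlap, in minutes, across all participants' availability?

75 minutes

Freya → UTC: 11:00–13:30, 14:45–15:00.
Viktor → UTC: 10:30–10:45, 11:15–11:45, 13:00–15:15, 18:15–19:00.
Freya ∩ Viktor: 11:15–11:45, 13:00–13:30, 14:45–15:00.
Total common minutes: 30 + 30 + 15 = 75.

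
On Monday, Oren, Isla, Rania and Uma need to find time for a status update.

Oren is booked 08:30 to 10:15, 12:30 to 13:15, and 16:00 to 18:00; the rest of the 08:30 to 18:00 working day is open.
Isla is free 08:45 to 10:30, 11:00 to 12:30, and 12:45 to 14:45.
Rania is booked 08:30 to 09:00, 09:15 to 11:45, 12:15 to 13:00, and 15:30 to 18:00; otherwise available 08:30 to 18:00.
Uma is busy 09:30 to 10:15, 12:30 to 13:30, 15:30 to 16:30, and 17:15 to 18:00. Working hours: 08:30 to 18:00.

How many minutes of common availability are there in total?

105 minutes

Oren free within 08:30–18:00: 10:15–12:30, 13:15–16:00.
Rania free within 08:30–18:00: 09:00–09:15, 11:45–12:15, 13:00–15:30.
Uma free within 08:30–18:00: 08:30–09:30, 10:15–12:30, 13:30–15:30, 16:30–17:15.
Oren ∩ Isla: 10:15–10:30, 11:00–12:30, 13:15–14:45.
Oren ∩ Isla ∩ Rania: 11:45–12:15, 13:15–14:45.
Oren ∩ Isla ∩ Rania ∩ Uma: 11:45–12:15, 13:30–14:45.
Total common minutes: 30 + 75 = 105.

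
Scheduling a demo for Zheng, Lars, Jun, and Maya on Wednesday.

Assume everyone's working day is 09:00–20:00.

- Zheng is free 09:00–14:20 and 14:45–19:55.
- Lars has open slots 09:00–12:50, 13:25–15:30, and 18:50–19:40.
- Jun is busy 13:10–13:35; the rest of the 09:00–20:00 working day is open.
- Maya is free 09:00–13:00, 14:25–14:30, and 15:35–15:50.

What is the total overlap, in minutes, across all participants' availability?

230 minutes

Jun free within 09:00–20:00: 09:00–13:10, 13:35–20:00.
Zheng ∩ Lars: 09:00–12:50, 13:25–14:20, 14:45–15:30, 18:50–19:40.
Zheng ∩ Lars ∩ Jun: 09:00–12:50, 13:35–14:20, 14:45–15:30, 18:50–19:40.
Zheng ∩ Lars ∩ Jun ∩ Maya: 09:00–12:50.
Total common minutes: 230.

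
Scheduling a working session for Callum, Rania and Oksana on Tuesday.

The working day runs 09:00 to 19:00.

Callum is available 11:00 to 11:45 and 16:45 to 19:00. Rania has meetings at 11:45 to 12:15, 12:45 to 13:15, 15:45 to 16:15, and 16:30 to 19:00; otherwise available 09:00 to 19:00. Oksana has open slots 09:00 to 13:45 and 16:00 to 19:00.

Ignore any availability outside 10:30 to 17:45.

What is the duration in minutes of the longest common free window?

45 minutes

Rania free within 09:00–19:00: 09:00–11:45, 12:15–12:45, 13:15–15:45, 16:15–16:30.
Callum ∩ Rania: 11:00–11:45.
Callum ∩ Rania ∩ Oksana: 11:00–11:45.
Restricted to 10:30–17:45: 11:00–11:45.
Single common window of 45 minutes.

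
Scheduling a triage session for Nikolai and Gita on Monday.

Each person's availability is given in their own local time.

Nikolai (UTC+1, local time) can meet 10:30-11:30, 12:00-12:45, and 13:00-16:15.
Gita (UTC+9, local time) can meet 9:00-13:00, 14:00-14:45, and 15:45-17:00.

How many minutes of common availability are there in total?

Nikolai → UTC: 09:30–10:30, 11:00–11:45, 12:00–15:15.
Gita → UTC: 00:00–04:00, 05:00–05:45, 06:45–08:00.
Nikolai ∩ Gita: (none).
Total common minutes: 0.

0 minutes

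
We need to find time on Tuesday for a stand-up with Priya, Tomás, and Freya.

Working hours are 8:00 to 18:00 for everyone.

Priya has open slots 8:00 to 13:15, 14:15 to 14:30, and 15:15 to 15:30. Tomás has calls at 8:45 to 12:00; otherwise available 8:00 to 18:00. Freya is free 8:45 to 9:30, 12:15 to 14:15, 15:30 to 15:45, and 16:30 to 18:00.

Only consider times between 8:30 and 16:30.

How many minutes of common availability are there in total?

Tomás free within 08:00–18:00: 08:00–08:45, 12:00–18:00.
Priya ∩ Tomás: 08:00–08:45, 12:00–13:15, 14:15–14:30, 15:15–15:30.
Priya ∩ Tomás ∩ Freya: 12:15–13:15.
Restricted to 08:30–16:30: 12:15–13:15.
Total common minutes: 60.

60 minutes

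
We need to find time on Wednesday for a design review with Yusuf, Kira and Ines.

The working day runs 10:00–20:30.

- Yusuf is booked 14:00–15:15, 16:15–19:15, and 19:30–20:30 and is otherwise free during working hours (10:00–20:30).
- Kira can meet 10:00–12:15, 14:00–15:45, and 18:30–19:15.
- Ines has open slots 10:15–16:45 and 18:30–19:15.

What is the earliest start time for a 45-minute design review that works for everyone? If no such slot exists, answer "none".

10:15

Yusuf free within 10:00–20:30: 10:00–14:00, 15:15–16:15, 19:15–19:30.
Yusuf ∩ Kira: 10:00–12:15, 15:15–15:45.
Yusuf ∩ Kira ∩ Ines: 10:15–12:15, 15:15–15:45.
Windows ≥ 45 min: 10:15–12:15.
Earliest such window starts at 10:15.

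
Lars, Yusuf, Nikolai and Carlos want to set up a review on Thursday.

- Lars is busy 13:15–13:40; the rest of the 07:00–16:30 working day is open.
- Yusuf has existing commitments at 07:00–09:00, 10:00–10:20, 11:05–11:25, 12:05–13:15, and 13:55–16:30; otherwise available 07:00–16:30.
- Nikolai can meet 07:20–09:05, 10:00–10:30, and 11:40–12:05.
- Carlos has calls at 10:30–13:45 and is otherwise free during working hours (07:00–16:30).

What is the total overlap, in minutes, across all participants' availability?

Lars free within 07:00–16:30: 07:00–13:15, 13:40–16:30.
Yusuf free within 07:00–16:30: 09:00–10:00, 10:20–11:05, 11:25–12:05, 13:15–13:55.
Carlos free within 07:00–16:30: 07:00–10:30, 13:45–16:30.
Lars ∩ Yusuf: 09:00–10:00, 10:20–11:05, 11:25–12:05, 13:40–13:55.
Lars ∩ Yusuf ∩ Nikolai: 09:00–09:05, 10:20–10:30, 11:40–12:05.
Lars ∩ Yusuf ∩ Nikolai ∩ Carlos: 09:00–09:05, 10:20–10:30.
Total common minutes: 5 + 10 = 15.

15 minutes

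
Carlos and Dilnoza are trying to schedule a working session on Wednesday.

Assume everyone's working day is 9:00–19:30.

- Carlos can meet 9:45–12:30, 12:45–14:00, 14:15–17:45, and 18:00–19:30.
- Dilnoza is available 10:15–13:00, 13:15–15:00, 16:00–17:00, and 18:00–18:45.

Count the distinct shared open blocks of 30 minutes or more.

Carlos ∩ Dilnoza: 10:15–12:30, 12:45–13:00, 13:15–14:00, 14:15–15:00, 16:00–17:00, 18:00–18:45.
Windows ≥ 30 min: 10:15–12:30, 13:15–14:00, 14:15–15:00, 16:00–17:00, 18:00–18:45.
That's 5 windows.

5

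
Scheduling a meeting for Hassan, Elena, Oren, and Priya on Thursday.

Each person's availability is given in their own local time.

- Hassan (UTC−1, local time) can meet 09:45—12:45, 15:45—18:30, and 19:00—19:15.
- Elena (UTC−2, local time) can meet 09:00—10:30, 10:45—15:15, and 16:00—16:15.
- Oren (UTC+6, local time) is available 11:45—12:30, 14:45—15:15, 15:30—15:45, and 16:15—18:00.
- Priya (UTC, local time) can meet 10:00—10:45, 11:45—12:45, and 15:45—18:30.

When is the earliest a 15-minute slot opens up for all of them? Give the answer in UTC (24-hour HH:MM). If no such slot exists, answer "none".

Hassan → UTC: 10:45–13:45, 16:45–19:30, 20:00–20:15.
Elena → UTC: 11:00–12:30, 12:45–17:15, 18:00–18:15.
Oren → UTC: 05:45–06:30, 08:45–09:15, 09:30–09:45, 10:15–12:00.
Priya → UTC: 10:00–10:45, 11:45–12:45, 15:45–18:30.
Hassan ∩ Elena: 11:00–12:30, 12:45–13:45, 16:45–17:15, 18:00–18:15.
Hassan ∩ Elena ∩ Oren: 11:00–12:00.
Hassan ∩ Elena ∩ Oren ∩ Priya: 11:45–12:00.
Windows ≥ 15 min: 11:45–12:00.
Earliest such window starts at 11:45.

11:45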